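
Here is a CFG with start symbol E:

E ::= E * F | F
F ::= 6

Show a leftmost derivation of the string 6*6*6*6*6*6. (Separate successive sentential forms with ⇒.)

E ⇒ E*F ⇒ E*F*F ⇒ E*F*F*F ⇒ E*F*F*F*F ⇒ E*F*F*F*F*F ⇒ F*F*F*F*F*F ⇒ 6*F*F*F*F*F ⇒ 6*6*F*F*F*F ⇒ 6*6*6*F*F*F ⇒ 6*6*6*6*F*F ⇒ 6*6*6*6*6*F ⇒ 6*6*6*6*6*6

E ⇒ E*F   [E ::= E * F]
E*F ⇒ E*F*F   [E ::= E * F]
E*F*F ⇒ E*F*F*F   [E ::= E * F]
E*F*F*F ⇒ E*F*F*F*F   [E ::= E * F]
E*F*F*F*F ⇒ E*F*F*F*F*F   [E ::= E * F]
E*F*F*F*F*F ⇒ F*F*F*F*F*F   [E ::= F]
F*F*F*F*F*F ⇒ 6*F*F*F*F*F   [F ::= 6]
6*F*F*F*F*F ⇒ 6*6*F*F*F*F   [F ::= 6]
6*6*F*F*F*F ⇒ 6*6*6*F*F*F   [F ::= 6]
6*6*6*F*F*F ⇒ 6*6*6*6*F*F   [F ::= 6]
6*6*6*6*F*F ⇒ 6*6*6*6*6*F   [F ::= 6]
6*6*6*6*6*F ⇒ 6*6*6*6*6*6   [F ::= 6]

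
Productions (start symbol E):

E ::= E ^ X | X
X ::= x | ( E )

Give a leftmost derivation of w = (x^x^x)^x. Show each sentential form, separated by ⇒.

E ⇒ E^X ⇒ X^X ⇒ (E)^X ⇒ (E^X)^X ⇒ (E^X^X)^X ⇒ (X^X^X)^X ⇒ (x^X^X)^X ⇒ (x^x^X)^X ⇒ (x^x^x)^X ⇒ (x^x^x)^x

E ⇒ E^X   [E ::= E ^ X]
E^X ⇒ X^X   [E ::= X]
X^X ⇒ (E)^X   [X ::= ( E )]
(E)^X ⇒ (E^X)^X   [E ::= E ^ X]
(E^X)^X ⇒ (E^X^X)^X   [E ::= E ^ X]
(E^X^X)^X ⇒ (X^X^X)^X   [E ::= X]
(X^X^X)^X ⇒ (x^X^X)^X   [X ::= x]
(x^X^X)^X ⇒ (x^x^X)^X   [X ::= x]
(x^x^X)^X ⇒ (x^x^x)^X   [X ::= x]
(x^x^x)^X ⇒ (x^x^x)^x   [X ::= x]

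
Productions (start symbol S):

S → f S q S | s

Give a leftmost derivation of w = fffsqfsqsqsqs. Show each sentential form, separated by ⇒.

S⇒fSqS⇒ffSqSqS⇒fffSqSqSqS⇒fffsqSqSqS⇒fffsqfSqSqSqS⇒fffsqfsqSqSqS⇒fffsqfsqsqSqS⇒fffsqfsqsqsqS⇒fffsqfsqsqsqs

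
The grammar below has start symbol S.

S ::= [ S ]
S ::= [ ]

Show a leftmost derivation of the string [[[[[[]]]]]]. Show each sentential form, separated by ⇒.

S ⇒ [S] ⇒ [[S]] ⇒ [[[S]]] ⇒ [[[[S]]]] ⇒ [[[[[S]]]]] ⇒ [[[[[[]]]]]]

S ⇒ [S]   [S ::= [ S ]]
[S] ⇒ [[S]]   [S ::= [ S ]]
[[S]] ⇒ [[[S]]]   [S ::= [ S ]]
[[[S]]] ⇒ [[[[S]]]]   [S ::= [ S ]]
[[[[S]]]] ⇒ [[[[[S]]]]]   [S ::= [ S ]]
[[[[[S]]]]] ⇒ [[[[[[]]]]]]   [S ::= [ ]]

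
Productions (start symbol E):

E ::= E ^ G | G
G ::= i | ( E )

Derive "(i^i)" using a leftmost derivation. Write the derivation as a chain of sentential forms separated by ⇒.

E ⇒ G ⇒ (E) ⇒ (E^G) ⇒ (G^G) ⇒ (i^G) ⇒ (i^i)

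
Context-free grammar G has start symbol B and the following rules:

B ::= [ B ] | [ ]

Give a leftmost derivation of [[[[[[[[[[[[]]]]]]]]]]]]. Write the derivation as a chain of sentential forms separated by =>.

B=>[B]=>[[B]]=>[[[B]]]=>[[[[B]]]]=>[[[[[B]]]]]=>[[[[[[B]]]]]]=>[[[[[[[B]]]]]]]=>[[[[[[[[B]]]]]]]]=>[[[[[[[[[B]]]]]]]]]=>[[[[[[[[[[B]]]]]]]]]]=>[[[[[[[[[[[B]]]]]]]]]]]=>[[[[[[[[[[[[]]]]]]]]]]]]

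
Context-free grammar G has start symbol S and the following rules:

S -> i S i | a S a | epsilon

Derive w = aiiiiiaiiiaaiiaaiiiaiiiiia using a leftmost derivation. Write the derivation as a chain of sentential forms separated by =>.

S => aSa => aiSia => aiiSiia => aiiiSiiia => aiiiiSiiiia => aiiiiiSiiiiia => aiiiiiaSaiiiiia => aiiiiiaiSiaiiiiia => aiiiiiaiiSiiaiiiiia => aiiiiiaiiiSiiiaiiiiia => aiiiiiaiiiaSaiiiaiiiiia => aiiiiiaiiiaaSaaiiiaiiiiia => aiiiiiaiiiaaiSiaaiiiaiiiiia => aiiiiiaiiiaaiiaaiiiaiiiiia

S => aSa   [S -> a S a]
aSa => aiSia   [S -> i S i]
aiSia => aiiSiia   [S -> i S i]
aiiSiia => aiiiSiiia   [S -> i S i]
aiiiSiiia => aiiiiSiiiia   [S -> i S i]
aiiiiSiiiia => aiiiiiSiiiiia   [S -> i S i]
aiiiiiSiiiiia => aiiiiiaSaiiiiia   [S -> a S a]
aiiiiiaSaiiiiia => aiiiiiaiSiaiiiiia   [S -> i S i]
aiiiiiaiSiaiiiiia => aiiiiiaiiSiiaiiiiia   [S -> i S i]
aiiiiiaiiSiiaiiiiia => aiiiiiaiiiSiiiaiiiiia   [S -> i S i]
aiiiiiaiiiSiiiaiiiiia => aiiiiiaiiiaSaiiiaiiiiia   [S -> a S a]
aiiiiiaiiiaSaiiiaiiiiia => aiiiiiaiiiaaSaaiiiaiiiiia   [S -> a S a]
aiiiiiaiiiaaSaaiiiaiiiiia => aiiiiiaiiiaaiSiaaiiiaiiiiia   [S -> i S i]
aiiiiiaiiiaaiSiaaiiiaiiiiia => aiiiiiaiiiaaiiaaiiiaiiiiia   [S -> epsilon]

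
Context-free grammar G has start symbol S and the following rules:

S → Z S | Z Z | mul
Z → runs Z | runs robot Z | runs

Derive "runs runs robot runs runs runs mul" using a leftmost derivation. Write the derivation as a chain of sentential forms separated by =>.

S => Z S => runs S => runs Z S => runs runs robot Z S => runs runs robot runs Z S => runs runs robot runs runs S => runs runs robot runs runs Z S => runs runs robot runs runs runs S => runs runs robot runs runs runs mul

S => Z S   [S → Z S]
Z S => runs S   [Z → runs]
runs S => runs Z S   [S → Z S]
runs Z S => runs runs robot Z S   [Z → runs robot Z]
runs runs robot Z S => runs runs robot runs Z S   [Z → runs Z]
runs runs robot runs Z S => runs runs robot runs runs S   [Z → runs]
runs runs robot runs runs S => runs runs robot runs runs Z S   [S → Z S]
runs runs robot runs runs Z S => runs runs robot runs runs runs S   [Z → runs]
runs runs robot runs runs runs S => runs runs robot runs runs runs mul   [S → mul]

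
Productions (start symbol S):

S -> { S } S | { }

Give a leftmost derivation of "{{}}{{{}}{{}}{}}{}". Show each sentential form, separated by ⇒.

S ⇒ {S}S ⇒ {{}}S ⇒ {{}}{S}S ⇒ {{}}{{S}S}S ⇒ {{}}{{{}}S}S ⇒ {{}}{{{}}{S}S}S ⇒ {{}}{{{}}{{}}S}S ⇒ {{}}{{{}}{{}}{}}S ⇒ {{}}{{{}}{{}}{}}{}

S ⇒ {S}S   [S -> { S } S]
{S}S ⇒ {{}}S   [S -> { }]
{{}}S ⇒ {{}}{S}S   [S -> { S } S]
{{}}{S}S ⇒ {{}}{{S}S}S   [S -> { S } S]
{{}}{{S}S}S ⇒ {{}}{{{}}S}S   [S -> { }]
{{}}{{{}}S}S ⇒ {{}}{{{}}{S}S}S   [S -> { S } S]
{{}}{{{}}{S}S}S ⇒ {{}}{{{}}{{}}S}S   [S -> { }]
{{}}{{{}}{{}}S}S ⇒ {{}}{{{}}{{}}{}}S   [S -> { }]
{{}}{{{}}{{}}{}}S ⇒ {{}}{{{}}{{}}{}}{}   [S -> { }]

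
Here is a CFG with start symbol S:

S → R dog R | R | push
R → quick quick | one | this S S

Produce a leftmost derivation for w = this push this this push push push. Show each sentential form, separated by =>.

S => R   [S → R]
R => this S S   [R → this S S]
this S S => this push S   [S → push]
this push S => this push R   [S → R]
this push R => this push this S S   [R → this S S]
this push this S S => this push this R S   [S → R]
this push this R S => this push this this S S S   [R → this S S]
this push this this S S S => this push this this push S S   [S → push]
this push this this push S S => this push this this push push S   [S → push]
this push this this push push S => this push this this push push push   [S → push]

S => R => this S S => this push S => this push R => this push this S S => this push this R S => this push this this S S S => this push this this push S S => this push this this push push S => this push this this push push push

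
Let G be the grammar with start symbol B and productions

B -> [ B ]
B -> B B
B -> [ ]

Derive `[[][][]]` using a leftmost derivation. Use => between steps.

B => [B]   [B -> [ B ]]
[B] => [BB]   [B -> B B]
[BB] => [BBB]   [B -> B B]
[BBB] => [[]BB]   [B -> [ ]]
[[]BB] => [[][]B]   [B -> [ ]]
[[][]B] => [[][][]]   [B -> [ ]]

B=>[B]=>[BB]=>[BBB]=>[[]BB]=>[[][]B]=>[[][][]]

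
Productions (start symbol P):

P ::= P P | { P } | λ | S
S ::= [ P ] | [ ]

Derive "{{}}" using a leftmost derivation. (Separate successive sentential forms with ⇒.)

P ⇒ {P} ⇒ {PP} ⇒ {{P}P} ⇒ {{}P} ⇒ {{}}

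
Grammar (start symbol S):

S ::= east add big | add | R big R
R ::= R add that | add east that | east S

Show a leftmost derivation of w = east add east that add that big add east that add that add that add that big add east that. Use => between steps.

S => R big R => R add that big R => R add that add that big R => R add that add that add that big R => east S add that add that add that big R => east R big R add that add that add that big R => east R add that big R add that add that add that big R => east add east that add that big R add that add that add that big R => east add east that add that big add east that add that add that add that big R => east add east that add that big add east that add that add that add that big add east that

S => R big R   [S ::= R big R]
R big R => R add that big R   [R ::= R add that]
R add that big R => R add that add that big R   [R ::= R add that]
R add that add that big R => R add that add that add that big R   [R ::= R add that]
R add that add that add that big R => east S add that add that add that big R   [R ::= east S]
east S add that add that add that big R => east R big R add that add that add that big R   [S ::= R big R]
east R big R add that add that add that big R => east R add that big R add that add that add that big R   [R ::= R add that]
east R add that big R add that add that add that big R => east add east that add that big R add that add that add that big R   [R ::= add east that]
east add east that add that big R add that add that add that big R => east add east that add that big add east that add that add that add that big R   [R ::= add east that]
east add east that add that big add east that add that add that add that big R => east add east that add that big add east that add that add that add that big add east that   [R ::= add east that]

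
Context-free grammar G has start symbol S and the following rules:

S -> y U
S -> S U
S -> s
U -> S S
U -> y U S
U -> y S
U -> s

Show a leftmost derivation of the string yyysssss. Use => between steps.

S => yU => ySS => yyUS => yySSS => yyyUSS => yyySSSS => yyysSSS => yyysSUSS => yyyssUSS => yyysssSS => yyyssssS => yyysssss

S => yU   [S -> y U]
yU => ySS   [U -> S S]
ySS => yyUS   [S -> y U]
yyUS => yySSS   [U -> S S]
yySSS => yyyUSS   [S -> y U]
yyyUSS => yyySSSS   [U -> S S]
yyySSSS => yyysSSS   [S -> s]
yyysSSS => yyysSUSS   [S -> S U]
yyysSUSS => yyyssUSS   [S -> s]
yyyssUSS => yyysssSS   [U -> s]
yyysssSS => yyyssssS   [S -> s]
yyyssssS => yyysssss   [S -> s]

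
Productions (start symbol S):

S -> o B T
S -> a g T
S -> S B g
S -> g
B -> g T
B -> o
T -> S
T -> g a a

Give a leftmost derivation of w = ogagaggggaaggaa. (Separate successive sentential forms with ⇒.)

S⇒oBT⇒ogTT⇒ogST⇒ogSBgT⇒ogagTBgT⇒ogagSBgT⇒ogagagTBgT⇒ogagagSBgT⇒ogagaggBgT⇒ogagagggTgT⇒ogagaggggaagT⇒ogagaggggaaggaa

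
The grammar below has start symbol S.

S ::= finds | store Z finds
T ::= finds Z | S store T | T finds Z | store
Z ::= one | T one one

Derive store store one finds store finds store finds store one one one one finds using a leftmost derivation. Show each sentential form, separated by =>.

S => store Z finds   [S ::= store Z finds]
store Z finds => store T one one finds   [Z ::= T one one]
store T one one finds => store S store T one one finds   [T ::= S store T]
store S store T one one finds => store store Z finds store T one one finds   [S ::= store Z finds]
store store Z finds store T one one finds => store store one finds store T one one finds   [Z ::= one]
store store one finds store T one one finds => store store one finds store S store T one one finds   [T ::= S store T]
store store one finds store S store T one one finds => store store one finds store finds store T one one finds   [S ::= finds]
store store one finds store finds store T one one finds => store store one finds store finds store finds Z one one finds   [T ::= finds Z]
store store one finds store finds store finds Z one one finds => store store one finds store finds store finds T one one one one finds   [Z ::= T one one]
store store one finds store finds store finds T one one one one finds => store store one finds store finds store finds store one one one one finds   [T ::= store]

S => store Z finds => store T one one finds => store S store T one one finds => store store Z finds store T one one finds => store store one finds store T one one finds => store store one finds store S store T one one finds => store store one finds store finds store T one one finds => store store one finds store finds store finds Z one one finds => store store one finds store finds store finds T one one one one finds => store store one finds store finds store finds store one one one one finds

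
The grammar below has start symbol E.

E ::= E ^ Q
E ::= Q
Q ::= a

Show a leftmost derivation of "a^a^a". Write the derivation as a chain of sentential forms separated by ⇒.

E ⇒ E^Q ⇒ E^Q^Q ⇒ Q^Q^Q ⇒ a^Q^Q ⇒ a^a^Q ⇒ a^a^a

E ⇒ E^Q   [E ::= E ^ Q]
E^Q ⇒ E^Q^Q   [E ::= E ^ Q]
E^Q^Q ⇒ Q^Q^Q   [E ::= Q]
Q^Q^Q ⇒ a^Q^Q   [Q ::= a]
a^Q^Q ⇒ a^a^Q   [Q ::= a]
a^a^Q ⇒ a^a^a   [Q ::= a]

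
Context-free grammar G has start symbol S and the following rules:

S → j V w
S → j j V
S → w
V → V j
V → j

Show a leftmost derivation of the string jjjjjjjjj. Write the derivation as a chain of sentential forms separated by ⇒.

S ⇒ jjV ⇒ jjVj ⇒ jjVjj ⇒ jjVjjj ⇒ jjVjjjj ⇒ jjVjjjjj ⇒ jjVjjjjjj ⇒ jjjjjjjjj

S ⇒ jjV   [S → j j V]
jjV ⇒ jjVj   [V → V j]
jjVj ⇒ jjVjj   [V → V j]
jjVjj ⇒ jjVjjj   [V → V j]
jjVjjj ⇒ jjVjjjj   [V → V j]
jjVjjjj ⇒ jjVjjjjj   [V → V j]
jjVjjjjj ⇒ jjVjjjjjj   [V → V j]
jjVjjjjjj ⇒ jjjjjjjjj   [V → j]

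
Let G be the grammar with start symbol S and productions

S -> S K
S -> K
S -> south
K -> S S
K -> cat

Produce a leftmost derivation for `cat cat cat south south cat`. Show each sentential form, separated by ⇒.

S ⇒ K ⇒ S S ⇒ S K S ⇒ K K S ⇒ cat K S ⇒ cat S S S ⇒ cat S K S S ⇒ cat K K S S ⇒ cat cat K S S ⇒ cat cat cat S S ⇒ cat cat cat south S ⇒ cat cat cat south S K ⇒ cat cat cat south south K ⇒ cat cat cat south south cat

S ⇒ K   [S -> K]
K ⇒ S S   [K -> S S]
S S ⇒ S K S   [S -> S K]
S K S ⇒ K K S   [S -> K]
K K S ⇒ cat K S   [K -> cat]
cat K S ⇒ cat S S S   [K -> S S]
cat S S S ⇒ cat S K S S   [S -> S K]
cat S K S S ⇒ cat K K S S   [S -> K]
cat K K S S ⇒ cat cat K S S   [K -> cat]
cat cat K S S ⇒ cat cat cat S S   [K -> cat]
cat cat cat S S ⇒ cat cat cat south S   [S -> south]
cat cat cat south S ⇒ cat cat cat south S K   [S -> S K]
cat cat cat south S K ⇒ cat cat cat south south K   [S -> south]
cat cat cat south south K ⇒ cat cat cat south south cat   [K -> cat]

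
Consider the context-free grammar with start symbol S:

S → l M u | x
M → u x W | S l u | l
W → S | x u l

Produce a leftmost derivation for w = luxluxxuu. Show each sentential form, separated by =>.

S => lMu   [S → l M u]
lMu => luxWu   [M → u x W]
luxWu => luxSu   [W → S]
luxSu => luxlMuu   [S → l M u]
luxlMuu => luxluxWuu   [M → u x W]
luxluxWuu => luxluxSuu   [W → S]
luxluxSuu => luxluxxuu   [S → x]

S=>lMu=>luxWu=>luxSu=>luxlMuu=>luxluxWuu=>luxluxSuu=>luxluxxuu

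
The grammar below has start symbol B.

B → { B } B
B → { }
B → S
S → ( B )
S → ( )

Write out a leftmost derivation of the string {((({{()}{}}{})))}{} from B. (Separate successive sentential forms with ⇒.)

B ⇒ {B}B   [B → { B } B]
{B}B ⇒ {S}B   [B → S]
{S}B ⇒ {(B)}B   [S → ( B )]
{(B)}B ⇒ {(S)}B   [B → S]
{(S)}B ⇒ {((B))}B   [S → ( B )]
{((B))}B ⇒ {((S))}B   [B → S]
{((S))}B ⇒ {(((B)))}B   [S → ( B )]
{(((B)))}B ⇒ {((({B}B)))}B   [B → { B } B]
{((({B}B)))}B ⇒ {((({{B}B}B)))}B   [B → { B } B]
{((({{B}B}B)))}B ⇒ {((({{S}B}B)))}B   [B → S]
{((({{S}B}B)))}B ⇒ {((({{()}B}B)))}B   [S → ( )]
{((({{()}B}B)))}B ⇒ {((({{()}{}}B)))}B   [B → { }]
{((({{()}{}}B)))}B ⇒ {((({{()}{}}{})))}B   [B → { }]
{((({{()}{}}{})))}B ⇒ {((({{()}{}}{})))}{}   [B → { }]

B ⇒ {B}B ⇒ {S}B ⇒ {(B)}B ⇒ {(S)}B ⇒ {((B))}B ⇒ {((S))}B ⇒ {(((B)))}B ⇒ {((({B}B)))}B ⇒ {((({{B}B}B)))}B ⇒ {((({{S}B}B)))}B ⇒ {((({{()}B}B)))}B ⇒ {((({{()}{}}B)))}B ⇒ {((({{()}{}}{})))}B ⇒ {((({{()}{}}{})))}{}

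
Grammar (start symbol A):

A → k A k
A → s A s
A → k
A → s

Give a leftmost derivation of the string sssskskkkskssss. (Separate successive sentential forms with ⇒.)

A ⇒ sAs   [A → s A s]
sAs ⇒ ssAss   [A → s A s]
ssAss ⇒ sssAsss   [A → s A s]
sssAsss ⇒ ssssAssss   [A → s A s]
ssssAssss ⇒ sssskAkssss   [A → k A k]
sssskAkssss ⇒ ssssksAskssss   [A → s A s]
ssssksAskssss ⇒ sssskskAkskssss   [A → k A k]
sssskskAkskssss ⇒ sssskskkkskssss   [A → k]

A ⇒ sAs ⇒ ssAss ⇒ sssAsss ⇒ ssssAssss ⇒ sssskAkssss ⇒ ssssksAskssss ⇒ sssskskAkskssss ⇒ sssskskkkskssss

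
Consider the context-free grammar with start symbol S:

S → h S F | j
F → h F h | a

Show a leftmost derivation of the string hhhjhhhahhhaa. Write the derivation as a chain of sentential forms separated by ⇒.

S ⇒ hSF   [S → h S F]
hSF ⇒ hhSFF   [S → h S F]
hhSFF ⇒ hhhSFFF   [S → h S F]
hhhSFFF ⇒ hhhjFFF   [S → j]
hhhjFFF ⇒ hhhjhFhFF   [F → h F h]
hhhjhFhFF ⇒ hhhjhhFhhFF   [F → h F h]
hhhjhhFhhFF ⇒ hhhjhhhFhhhFF   [F → h F h]
hhhjhhhFhhhFF ⇒ hhhjhhhahhhFF   [F → a]
hhhjhhhahhhFF ⇒ hhhjhhhahhhaF   [F → a]
hhhjhhhahhhaF ⇒ hhhjhhhahhhaa   [F → a]

S ⇒ hSF ⇒ hhSFF ⇒ hhhSFFF ⇒ hhhjFFF ⇒ hhhjhFhFF ⇒ hhhjhhFhhFF ⇒ hhhjhhhFhhhFF ⇒ hhhjhhhahhhFF ⇒ hhhjhhhahhhaF ⇒ hhhjhhhahhhaa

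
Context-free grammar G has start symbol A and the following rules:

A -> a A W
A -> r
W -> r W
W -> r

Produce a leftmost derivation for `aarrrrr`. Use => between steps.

A => aAW => aaAWW => aarWW => aarrWW => aarrrW => aarrrrW => aarrrrr

A => aAW   [A -> a A W]
aAW => aaAWW   [A -> a A W]
aaAWW => aarWW   [A -> r]
aarWW => aarrWW   [W -> r W]
aarrWW => aarrrW   [W -> r]
aarrrW => aarrrrW   [W -> r W]
aarrrrW => aarrrrr   [W -> r]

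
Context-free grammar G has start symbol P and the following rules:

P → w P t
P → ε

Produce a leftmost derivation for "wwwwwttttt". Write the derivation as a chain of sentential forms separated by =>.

P => wPt   [P → w P t]
wPt => wwPtt   [P → w P t]
wwPtt => wwwPttt   [P → w P t]
wwwPttt => wwwwPtttt   [P → w P t]
wwwwPtttt => wwwwwPttttt   [P → w P t]
wwwwwPttttt => wwwwwttttt   [P → ε]

P => wPt => wwPtt => wwwPttt => wwwwPtttt => wwwwwPttttt => wwwwwttttt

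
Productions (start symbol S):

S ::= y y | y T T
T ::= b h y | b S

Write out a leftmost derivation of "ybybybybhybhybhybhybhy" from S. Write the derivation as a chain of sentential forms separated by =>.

S => yTT => ybST => ybyTTT => ybybSTT => ybybyTTTT => ybybybSTTT => ybybybyTTTTT => ybybybybhyTTTT => ybybybybhybhyTTT => ybybybybhybhybhyTT => ybybybybhybhybhybhyT => ybybybybhybhybhybhybhy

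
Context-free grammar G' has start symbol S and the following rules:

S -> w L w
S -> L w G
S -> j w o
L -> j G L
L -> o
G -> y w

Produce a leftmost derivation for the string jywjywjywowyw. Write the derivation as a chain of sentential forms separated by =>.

S=>LwG=>jGLwG=>jywLwG=>jywjGLwG=>jywjywLwG=>jywjywjGLwG=>jywjywjywLwG=>jywjywjywowG=>jywjywjywowyw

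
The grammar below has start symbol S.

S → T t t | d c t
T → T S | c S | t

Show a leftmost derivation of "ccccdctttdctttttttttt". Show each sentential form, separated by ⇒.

S⇒Ttt⇒cStt⇒cTtttt⇒cTStttt⇒ccSStttt⇒ccTttStttt⇒ccTSttStttt⇒cccSSttStttt⇒cccTttSttStttt⇒ccccSttSttStttt⇒ccccdctttSttStttt⇒ccccdctttdctttStttt⇒ccccdctttdctttTtttttt⇒ccccdctttdctttttttttt

S ⇒ Ttt   [S → T t t]
Ttt ⇒ cStt   [T → c S]
cStt ⇒ cTtttt   [S → T t t]
cTtttt ⇒ cTStttt   [T → T S]
cTStttt ⇒ ccSStttt   [T → c S]
ccSStttt ⇒ ccTttStttt   [S → T t t]
ccTttStttt ⇒ ccTSttStttt   [T → T S]
ccTSttStttt ⇒ cccSSttStttt   [T → c S]
cccSSttStttt ⇒ cccTttSttStttt   [S → T t t]
cccTttSttStttt ⇒ ccccSttSttStttt   [T → c S]
ccccSttSttStttt ⇒ ccccdctttSttStttt   [S → d c t]
ccccdctttSttStttt ⇒ ccccdctttdctttStttt   [S → d c t]
ccccdctttdctttStttt ⇒ ccccdctttdctttTtttttt   [S → T t t]
ccccdctttdctttTtttttt ⇒ ccccdctttdctttttttttt   [T → t]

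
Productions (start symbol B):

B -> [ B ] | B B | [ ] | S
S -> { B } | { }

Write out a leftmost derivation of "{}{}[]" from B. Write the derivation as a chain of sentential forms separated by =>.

B => BB => BBB => SBB => {}BB => {}SB => {}{}B => {}{}[]

B => BB   [B -> B B]
BB => BBB   [B -> B B]
BBB => SBB   [B -> S]
SBB => {}BB   [S -> { }]
{}BB => {}SB   [B -> S]
{}SB => {}{}B   [S -> { }]
{}{}B => {}{}[]   [B -> [ ]]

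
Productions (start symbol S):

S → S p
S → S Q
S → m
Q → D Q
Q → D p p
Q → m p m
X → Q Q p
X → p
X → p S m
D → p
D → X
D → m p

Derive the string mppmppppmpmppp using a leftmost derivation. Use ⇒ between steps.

S⇒SQ⇒SpQ⇒SppQ⇒mppQ⇒mppDpp⇒mppXpp⇒mppQQppp⇒mppDQQppp⇒mppmpQQppp⇒mppmpDppQppp⇒mppmppppQppp⇒mppmppppmpmppp

S ⇒ SQ   [S → S Q]
SQ ⇒ SpQ   [S → S p]
SpQ ⇒ SppQ   [S → S p]
SppQ ⇒ mppQ   [S → m]
mppQ ⇒ mppDpp   [Q → D p p]
mppDpp ⇒ mppXpp   [D → X]
mppXpp ⇒ mppQQppp   [X → Q Q p]
mppQQppp ⇒ mppDQQppp   [Q → D Q]
mppDQQppp ⇒ mppmpQQppp   [D → m p]
mppmpQQppp ⇒ mppmpDppQppp   [Q → D p p]
mppmpDppQppp ⇒ mppmppppQppp   [D → p]
mppmppppQppp ⇒ mppmppppmpmppp   [Q → m p m]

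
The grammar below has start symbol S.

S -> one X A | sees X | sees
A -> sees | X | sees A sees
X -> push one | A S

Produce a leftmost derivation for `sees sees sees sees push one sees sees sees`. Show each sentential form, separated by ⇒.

S ⇒ sees X ⇒ sees A S ⇒ sees X S ⇒ sees A S S ⇒ sees sees A sees S S ⇒ sees sees X sees S S ⇒ sees sees A S sees S S ⇒ sees sees sees S sees S S ⇒ sees sees sees sees X sees S S ⇒ sees sees sees sees push one sees S S ⇒ sees sees sees sees push one sees sees S ⇒ sees sees sees sees push one sees sees sees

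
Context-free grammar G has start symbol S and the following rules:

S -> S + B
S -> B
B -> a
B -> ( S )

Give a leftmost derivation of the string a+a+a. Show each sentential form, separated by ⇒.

S⇒S+B⇒S+B+B⇒B+B+B⇒a+B+B⇒a+a+B⇒a+a+a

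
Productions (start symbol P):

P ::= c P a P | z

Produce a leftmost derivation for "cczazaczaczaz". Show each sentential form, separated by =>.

P => cPaP   [P ::= c P a P]
cPaP => ccPaPaP   [P ::= c P a P]
ccPaPaP => cczaPaP   [P ::= z]
cczaPaP => cczazaP   [P ::= z]
cczazaP => cczazacPaP   [P ::= c P a P]
cczazacPaP => cczazaczaP   [P ::= z]
cczazaczaP => cczazaczacPaP   [P ::= c P a P]
cczazaczacPaP => cczazaczaczaP   [P ::= z]
cczazaczaczaP => cczazaczaczaz   [P ::= z]

P => cPaP => ccPaPaP => cczaPaP => cczazaP => cczazacPaP => cczazaczaP => cczazaczacPaP => cczazaczaczaP => cczazaczaczaz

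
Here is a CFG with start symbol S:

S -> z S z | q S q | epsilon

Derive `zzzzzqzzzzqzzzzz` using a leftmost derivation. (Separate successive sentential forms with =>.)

S => zSz   [S -> z S z]
zSz => zzSzz   [S -> z S z]
zzSzz => zzzSzzz   [S -> z S z]
zzzSzzz => zzzzSzzzz   [S -> z S z]
zzzzSzzzz => zzzzzSzzzzz   [S -> z S z]
zzzzzSzzzzz => zzzzzqSqzzzzz   [S -> q S q]
zzzzzqSqzzzzz => zzzzzqzSzqzzzzz   [S -> z S z]
zzzzzqzSzqzzzzz => zzzzzqzzSzzqzzzzz   [S -> z S z]
zzzzzqzzSzzqzzzzz => zzzzzqzzzzqzzzzz   [S -> epsilon]

S => zSz => zzSzz => zzzSzzz => zzzzSzzzz => zzzzzSzzzzz => zzzzzqSqzzzzz => zzzzzqzSzqzzzzz => zzzzzqzzSzzqzzzzz => zzzzzqzzzzqzzzzz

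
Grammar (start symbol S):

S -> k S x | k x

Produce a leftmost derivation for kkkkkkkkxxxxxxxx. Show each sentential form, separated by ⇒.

S⇒kSx⇒kkSxx⇒kkkSxxx⇒kkkkSxxxx⇒kkkkkSxxxxx⇒kkkkkkSxxxxxx⇒kkkkkkkSxxxxxxx⇒kkkkkkkkxxxxxxxx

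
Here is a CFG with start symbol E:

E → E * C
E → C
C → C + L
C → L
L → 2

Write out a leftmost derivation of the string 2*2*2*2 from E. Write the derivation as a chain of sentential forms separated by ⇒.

E ⇒ E*C ⇒ E*C*C ⇒ E*C*C*C ⇒ C*C*C*C ⇒ L*C*C*C ⇒ 2*C*C*C ⇒ 2*L*C*C ⇒ 2*2*C*C ⇒ 2*2*L*C ⇒ 2*2*2*C ⇒ 2*2*2*L ⇒ 2*2*2*2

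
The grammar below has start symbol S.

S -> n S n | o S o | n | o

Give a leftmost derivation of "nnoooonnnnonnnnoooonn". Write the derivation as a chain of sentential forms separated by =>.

S => nSn => nnSnn => nnoSonn => nnooSoonn => nnoooSooonn => nnooooSoooonn => nnoooonSnoooonn => nnoooonnSnnoooonn => nnoooonnnSnnnoooonn => nnoooonnnnSnnnnoooonn => nnoooonnnnonnnnoooonn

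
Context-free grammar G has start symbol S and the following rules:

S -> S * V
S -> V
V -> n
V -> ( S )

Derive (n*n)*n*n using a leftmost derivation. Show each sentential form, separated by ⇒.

S⇒S*V⇒S*V*V⇒V*V*V⇒(S)*V*V⇒(S*V)*V*V⇒(V*V)*V*V⇒(n*V)*V*V⇒(n*n)*V*V⇒(n*n)*n*V⇒(n*n)*n*n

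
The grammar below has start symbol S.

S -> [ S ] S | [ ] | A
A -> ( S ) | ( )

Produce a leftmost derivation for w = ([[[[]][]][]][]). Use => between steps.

S => A => (S) => ([S]S) => ([[S]S]S) => ([[[S]S]S]S) => ([[[[]]S]S]S) => ([[[[]][]]S]S) => ([[[[]][]][]]S) => ([[[[]][]][]][])

S => A   [S -> A]
A => (S)   [A -> ( S )]
(S) => ([S]S)   [S -> [ S ] S]
([S]S) => ([[S]S]S)   [S -> [ S ] S]
([[S]S]S) => ([[[S]S]S]S)   [S -> [ S ] S]
([[[S]S]S]S) => ([[[[]]S]S]S)   [S -> [ ]]
([[[[]]S]S]S) => ([[[[]][]]S]S)   [S -> [ ]]
([[[[]][]]S]S) => ([[[[]][]][]]S)   [S -> [ ]]
([[[[]][]][]]S) => ([[[[]][]][]][])   [S -> [ ]]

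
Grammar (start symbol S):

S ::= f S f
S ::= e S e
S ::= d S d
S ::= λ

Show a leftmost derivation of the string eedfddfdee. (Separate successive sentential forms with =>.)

S => eSe   [S ::= e S e]
eSe => eeSee   [S ::= e S e]
eeSee => eedSdee   [S ::= d S d]
eedSdee => eedfSfdee   [S ::= f S f]
eedfSfdee => eedfdSdfdee   [S ::= d S d]
eedfdSdfdee => eedfddfdee   [S ::= λ]

S=>eSe=>eeSee=>eedSdee=>eedfSfdee=>eedfdSdfdee=>eedfddfdee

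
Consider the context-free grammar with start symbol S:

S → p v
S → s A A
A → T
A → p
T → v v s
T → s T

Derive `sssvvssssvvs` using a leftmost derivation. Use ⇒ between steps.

S⇒sAA⇒sTA⇒ssTA⇒sssTA⇒sssvvsA⇒sssvvsT⇒sssvvssT⇒sssvvsssT⇒sssvvssssT⇒sssvvssssvvs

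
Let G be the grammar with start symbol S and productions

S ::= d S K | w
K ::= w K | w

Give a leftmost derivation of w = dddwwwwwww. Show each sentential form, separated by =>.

S=>dSK=>ddSKK=>dddSKKK=>dddwKKK=>dddwwKK=>dddwwwKK=>dddwwwwK=>dddwwwwwK=>dddwwwwwwK=>dddwwwwwww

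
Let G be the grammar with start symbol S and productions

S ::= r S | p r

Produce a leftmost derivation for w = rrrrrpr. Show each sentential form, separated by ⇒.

S ⇒ rS ⇒ rrS ⇒ rrrS ⇒ rrrrS ⇒ rrrrrS ⇒ rrrrrpr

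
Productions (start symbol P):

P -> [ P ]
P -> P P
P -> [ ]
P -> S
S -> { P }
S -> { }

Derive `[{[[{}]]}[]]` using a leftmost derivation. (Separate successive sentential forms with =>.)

P => [P]   [P -> [ P ]]
[P] => [PP]   [P -> P P]
[PP] => [SP]   [P -> S]
[SP] => [{P}P]   [S -> { P }]
[{P}P] => [{[P]}P]   [P -> [ P ]]
[{[P]}P] => [{[[P]]}P]   [P -> [ P ]]
[{[[P]]}P] => [{[[S]]}P]   [P -> S]
[{[[S]]}P] => [{[[{}]]}P]   [S -> { }]
[{[[{}]]}P] => [{[[{}]]}[]]   [P -> [ ]]

P=>[P]=>[PP]=>[SP]=>[{P}P]=>[{[P]}P]=>[{[[P]]}P]=>[{[[S]]}P]=>[{[[{}]]}P]=>[{[[{}]]}[]]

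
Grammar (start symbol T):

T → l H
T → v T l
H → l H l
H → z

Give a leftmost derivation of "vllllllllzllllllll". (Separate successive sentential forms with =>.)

T => vTl => vlHl => vllHll => vlllHlll => vllllHllll => vlllllHlllll => vllllllHllllll => vlllllllHlllllll => vllllllllHllllllll => vllllllllzllllllll

T => vTl   [T → v T l]
vTl => vlHl   [T → l H]
vlHl => vllHll   [H → l H l]
vllHll => vlllHlll   [H → l H l]
vlllHlll => vllllHllll   [H → l H l]
vllllHllll => vlllllHlllll   [H → l H l]
vlllllHlllll => vllllllHllllll   [H → l H l]
vllllllHllllll => vlllllllHlllllll   [H → l H l]
vlllllllHlllllll => vllllllllHllllllll   [H → l H l]
vllllllllHllllllll => vllllllllzllllllll   [H → z]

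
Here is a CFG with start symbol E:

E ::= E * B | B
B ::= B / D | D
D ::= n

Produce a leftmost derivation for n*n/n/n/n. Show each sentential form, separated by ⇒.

E⇒E*B⇒B*B⇒D*B⇒n*B⇒n*B/D⇒n*B/D/D⇒n*B/D/D/D⇒n*D/D/D/D⇒n*n/D/D/D⇒n*n/n/D/D⇒n*n/n/n/D⇒n*n/n/n/n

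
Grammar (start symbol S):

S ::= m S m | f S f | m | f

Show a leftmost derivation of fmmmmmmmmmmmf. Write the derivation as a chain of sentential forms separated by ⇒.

S ⇒ fSf ⇒ fmSmf ⇒ fmmSmmf ⇒ fmmmSmmmf ⇒ fmmmmSmmmmf ⇒ fmmmmmSmmmmmf ⇒ fmmmmmmmmmmmf

S ⇒ fSf   [S ::= f S f]
fSf ⇒ fmSmf   [S ::= m S m]
fmSmf ⇒ fmmSmmf   [S ::= m S m]
fmmSmmf ⇒ fmmmSmmmf   [S ::= m S m]
fmmmSmmmf ⇒ fmmmmSmmmmf   [S ::= m S m]
fmmmmSmmmmf ⇒ fmmmmmSmmmmmf   [S ::= m S m]
fmmmmmSmmmmmf ⇒ fmmmmmmmmmmmf   [S ::= m]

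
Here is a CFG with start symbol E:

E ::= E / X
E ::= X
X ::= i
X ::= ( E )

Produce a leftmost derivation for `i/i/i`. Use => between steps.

E => E/X   [E ::= E / X]
E/X => E/X/X   [E ::= E / X]
E/X/X => X/X/X   [E ::= X]
X/X/X => i/X/X   [X ::= i]
i/X/X => i/i/X   [X ::= i]
i/i/X => i/i/i   [X ::= i]

E => E/X => E/X/X => X/X/X => i/X/X => i/i/X => i/i/i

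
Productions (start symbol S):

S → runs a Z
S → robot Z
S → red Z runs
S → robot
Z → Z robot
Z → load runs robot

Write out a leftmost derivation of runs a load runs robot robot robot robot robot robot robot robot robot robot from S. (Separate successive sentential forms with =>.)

S => runs a Z => runs a Z robot => runs a Z robot robot => runs a Z robot robot robot => runs a Z robot robot robot robot => runs a Z robot robot robot robot robot => runs a Z robot robot robot robot robot robot => runs a Z robot robot robot robot robot robot robot => runs a Z robot robot robot robot robot robot robot robot => runs a Z robot robot robot robot robot robot robot robot robot => runs a load runs robot robot robot robot robot robot robot robot robot robot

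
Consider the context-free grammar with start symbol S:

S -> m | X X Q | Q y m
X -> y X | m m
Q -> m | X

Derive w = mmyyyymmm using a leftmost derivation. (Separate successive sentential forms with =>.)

S => XXQ => mmXQ => mmyXQ => mmyyXQ => mmyyyXQ => mmyyyyXQ => mmyyyymmQ => mmyyyymmm

S => XXQ   [S -> X X Q]
XXQ => mmXQ   [X -> m m]
mmXQ => mmyXQ   [X -> y X]
mmyXQ => mmyyXQ   [X -> y X]
mmyyXQ => mmyyyXQ   [X -> y X]
mmyyyXQ => mmyyyyXQ   [X -> y X]
mmyyyyXQ => mmyyyymmQ   [X -> m m]
mmyyyymmQ => mmyyyymmm   [Q -> m]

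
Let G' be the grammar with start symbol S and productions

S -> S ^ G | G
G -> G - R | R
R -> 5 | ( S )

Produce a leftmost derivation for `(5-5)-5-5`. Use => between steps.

S => G   [S -> G]
G => G-R   [G -> G - R]
G-R => G-R-R   [G -> G - R]
G-R-R => R-R-R   [G -> R]
R-R-R => (S)-R-R   [R -> ( S )]
(S)-R-R => (G)-R-R   [S -> G]
(G)-R-R => (G-R)-R-R   [G -> G - R]
(G-R)-R-R => (R-R)-R-R   [G -> R]
(R-R)-R-R => (5-R)-R-R   [R -> 5]
(5-R)-R-R => (5-5)-R-R   [R -> 5]
(5-5)-R-R => (5-5)-5-R   [R -> 5]
(5-5)-5-R => (5-5)-5-5   [R -> 5]

S => G => G-R => G-R-R => R-R-R => (S)-R-R => (G)-R-R => (G-R)-R-R => (R-R)-R-R => (5-R)-R-R => (5-5)-R-R => (5-5)-5-R => (5-5)-5-5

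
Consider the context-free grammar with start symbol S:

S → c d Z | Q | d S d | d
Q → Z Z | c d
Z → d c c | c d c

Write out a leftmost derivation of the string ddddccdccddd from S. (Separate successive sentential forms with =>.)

S => dSd   [S → d S d]
dSd => ddSdd   [S → d S d]
ddSdd => dddSddd   [S → d S d]
dddSddd => dddQddd   [S → Q]
dddQddd => dddZZddd   [Q → Z Z]
dddZZddd => ddddccZddd   [Z → d c c]
ddddccZddd => ddddccdccddd   [Z → d c c]

S=>dSd=>ddSdd=>dddSddd=>dddQddd=>dddZZddd=>ddddccZddd=>ddddccdccddd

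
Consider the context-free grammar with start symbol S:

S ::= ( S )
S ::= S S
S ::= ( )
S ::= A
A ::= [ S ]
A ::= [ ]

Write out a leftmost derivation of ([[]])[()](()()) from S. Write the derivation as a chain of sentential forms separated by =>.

S => SS => SSS => (S)SS => (A)SS => ([S])SS => ([A])SS => ([[]])SS => ([[]])AS => ([[]])[S]S => ([[]])[()]S => ([[]])[()](S) => ([[]])[()](SS) => ([[]])[()](()S) => ([[]])[()](()())

S => SS   [S ::= S S]
SS => SSS   [S ::= S S]
SSS => (S)SS   [S ::= ( S )]
(S)SS => (A)SS   [S ::= A]
(A)SS => ([S])SS   [A ::= [ S ]]
([S])SS => ([A])SS   [S ::= A]
([A])SS => ([[]])SS   [A ::= [ ]]
([[]])SS => ([[]])AS   [S ::= A]
([[]])AS => ([[]])[S]S   [A ::= [ S ]]
([[]])[S]S => ([[]])[()]S   [S ::= ( )]
([[]])[()]S => ([[]])[()](S)   [S ::= ( S )]
([[]])[()](S) => ([[]])[()](SS)   [S ::= S S]
([[]])[()](SS) => ([[]])[()](()S)   [S ::= ( )]
([[]])[()](()S) => ([[]])[()](()())   [S ::= ( )]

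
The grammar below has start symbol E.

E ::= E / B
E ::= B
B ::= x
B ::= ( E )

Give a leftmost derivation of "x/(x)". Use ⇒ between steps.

E ⇒ E/B ⇒ B/B ⇒ x/B ⇒ x/(E) ⇒ x/(B) ⇒ x/(x)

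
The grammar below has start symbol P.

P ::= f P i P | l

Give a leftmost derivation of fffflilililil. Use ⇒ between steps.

P ⇒ fPiP ⇒ ffPiPiP ⇒ fffPiPiPiP ⇒ ffffPiPiPiPiP ⇒ ffffliPiPiPiP ⇒ ffffliliPiPiP ⇒ fffflililiPiP ⇒ fffflilililiP ⇒ fffflilililil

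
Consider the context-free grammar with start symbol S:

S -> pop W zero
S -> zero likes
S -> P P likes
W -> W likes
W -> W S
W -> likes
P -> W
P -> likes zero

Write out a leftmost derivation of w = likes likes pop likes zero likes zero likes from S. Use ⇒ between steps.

S ⇒ P P likes   [S -> P P likes]
P P likes ⇒ W P likes   [P -> W]
W P likes ⇒ W S P likes   [W -> W S]
W S P likes ⇒ W likes S P likes   [W -> W likes]
W likes S P likes ⇒ likes likes S P likes   [W -> likes]
likes likes S P likes ⇒ likes likes pop W zero P likes   [S -> pop W zero]
likes likes pop W zero P likes ⇒ likes likes pop likes zero P likes   [W -> likes]
likes likes pop likes zero P likes ⇒ likes likes pop likes zero likes zero likes   [P -> likes zero]

S ⇒ P P likes ⇒ W P likes ⇒ W S P likes ⇒ W likes S P likes ⇒ likes likes S P likes ⇒ likes likes pop W zero P likes ⇒ likes likes pop likes zero P likes ⇒ likes likes pop likes zero likes zero likes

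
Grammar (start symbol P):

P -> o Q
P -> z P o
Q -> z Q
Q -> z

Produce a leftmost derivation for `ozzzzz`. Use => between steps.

P => oQ => ozQ => ozzQ => ozzzQ => ozzzzQ => ozzzzz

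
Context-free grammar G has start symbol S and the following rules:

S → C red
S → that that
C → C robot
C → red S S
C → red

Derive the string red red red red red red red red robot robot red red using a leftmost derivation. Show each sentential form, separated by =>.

S => C red => red S S red => red C red S red => red red red S red => red red red C red red => red red red C robot red red => red red red C robot robot red red => red red red red S S robot robot red red => red red red red C red S robot robot red red => red red red red red red S robot robot red red => red red red red red red C red robot robot red red => red red red red red red red red robot robot red red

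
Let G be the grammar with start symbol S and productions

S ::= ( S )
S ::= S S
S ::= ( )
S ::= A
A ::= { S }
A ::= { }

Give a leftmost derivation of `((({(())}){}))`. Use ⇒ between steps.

S ⇒ (S)   [S ::= ( S )]
(S) ⇒ ((S))   [S ::= ( S )]
((S)) ⇒ ((SS))   [S ::= S S]
((SS)) ⇒ (((S)S))   [S ::= ( S )]
(((S)S)) ⇒ (((A)S))   [S ::= A]
(((A)S)) ⇒ ((({S})S))   [A ::= { S }]
((({S})S)) ⇒ ((({(S)})S))   [S ::= ( S )]
((({(S)})S)) ⇒ ((({(())})S))   [S ::= ( )]
((({(())})S)) ⇒ ((({(())})A))   [S ::= A]
((({(())})A)) ⇒ ((({(())}){}))   [A ::= { }]

S ⇒ (S) ⇒ ((S)) ⇒ ((SS)) ⇒ (((S)S)) ⇒ (((A)S)) ⇒ ((({S})S)) ⇒ ((({(S)})S)) ⇒ ((({(())})S)) ⇒ ((({(())})A)) ⇒ ((({(())}){}))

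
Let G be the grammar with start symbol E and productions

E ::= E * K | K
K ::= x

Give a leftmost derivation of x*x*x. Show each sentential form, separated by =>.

E=>E*K=>E*K*K=>K*K*K=>x*K*K=>x*x*K=>x*x*x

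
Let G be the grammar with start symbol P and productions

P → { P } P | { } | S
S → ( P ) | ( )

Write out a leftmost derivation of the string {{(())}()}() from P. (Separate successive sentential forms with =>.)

P=>{P}P=>{{P}P}P=>{{S}P}P=>{{(P)}P}P=>{{(S)}P}P=>{{(())}P}P=>{{(())}S}P=>{{(())}()}P=>{{(())}()}S=>{{(())}()}()

P => {P}P   [P → { P } P]
{P}P => {{P}P}P   [P → { P } P]
{{P}P}P => {{S}P}P   [P → S]
{{S}P}P => {{(P)}P}P   [S → ( P )]
{{(P)}P}P => {{(S)}P}P   [P → S]
{{(S)}P}P => {{(())}P}P   [S → ( )]
{{(())}P}P => {{(())}S}P   [P → S]
{{(())}S}P => {{(())}()}P   [S → ( )]
{{(())}()}P => {{(())}()}S   [P → S]
{{(())}()}S => {{(())}()}()   [S → ( )]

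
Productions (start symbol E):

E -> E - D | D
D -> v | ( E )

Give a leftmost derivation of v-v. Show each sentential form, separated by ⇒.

E ⇒ E-D ⇒ D-D ⇒ v-D ⇒ v-v

E ⇒ E-D   [E -> E - D]
E-D ⇒ D-D   [E -> D]
D-D ⇒ v-D   [D -> v]
v-D ⇒ v-v   [D -> v]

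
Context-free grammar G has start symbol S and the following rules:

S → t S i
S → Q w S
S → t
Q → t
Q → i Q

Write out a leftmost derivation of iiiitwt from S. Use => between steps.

S => QwS   [S → Q w S]
QwS => iQwS   [Q → i Q]
iQwS => iiQwS   [Q → i Q]
iiQwS => iiiQwS   [Q → i Q]
iiiQwS => iiiiQwS   [Q → i Q]
iiiiQwS => iiiitwS   [Q → t]
iiiitwS => iiiitwt   [S → t]

S=>QwS=>iQwS=>iiQwS=>iiiQwS=>iiiiQwS=>iiiitwS=>iiiitwt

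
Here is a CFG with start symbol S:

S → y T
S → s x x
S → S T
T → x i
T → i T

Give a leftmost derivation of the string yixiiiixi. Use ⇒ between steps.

S ⇒ ST ⇒ yTT ⇒ yiTT ⇒ yixiT ⇒ yixiiT ⇒ yixiiiT ⇒ yixiiiiT ⇒ yixiiiixi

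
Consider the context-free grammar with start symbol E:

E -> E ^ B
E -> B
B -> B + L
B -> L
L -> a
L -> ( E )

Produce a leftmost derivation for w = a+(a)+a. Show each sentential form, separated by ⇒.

E ⇒ B ⇒ B+L ⇒ B+L+L ⇒ L+L+L ⇒ a+L+L ⇒ a+(E)+L ⇒ a+(B)+L ⇒ a+(L)+L ⇒ a+(a)+L ⇒ a+(a)+a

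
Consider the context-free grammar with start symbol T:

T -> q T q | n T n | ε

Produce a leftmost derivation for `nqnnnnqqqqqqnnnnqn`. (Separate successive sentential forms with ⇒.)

T ⇒ nTn   [T -> n T n]
nTn ⇒ nqTqn   [T -> q T q]
nqTqn ⇒ nqnTnqn   [T -> n T n]
nqnTnqn ⇒ nqnnTnnqn   [T -> n T n]
nqnnTnnqn ⇒ nqnnnTnnnqn   [T -> n T n]
nqnnnTnnnqn ⇒ nqnnnnTnnnnqn   [T -> n T n]
nqnnnnTnnnnqn ⇒ nqnnnnqTqnnnnqn   [T -> q T q]
nqnnnnqTqnnnnqn ⇒ nqnnnnqqTqqnnnnqn   [T -> q T q]
nqnnnnqqTqqnnnnqn ⇒ nqnnnnqqqTqqqnnnnqn   [T -> q T q]
nqnnnnqqqTqqqnnnnqn ⇒ nqnnnnqqqqqqnnnnqn   [T -> ε]

T ⇒ nTn ⇒ nqTqn ⇒ nqnTnqn ⇒ nqnnTnnqn ⇒ nqnnnTnnnqn ⇒ nqnnnnTnnnnqn ⇒ nqnnnnqTqnnnnqn ⇒ nqnnnnqqTqqnnnnqn ⇒ nqnnnnqqqTqqqnnnnqn ⇒ nqnnnnqqqqqqnnnnqn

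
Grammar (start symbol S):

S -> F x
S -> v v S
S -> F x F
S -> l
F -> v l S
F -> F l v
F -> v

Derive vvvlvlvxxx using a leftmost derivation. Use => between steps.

S => vvS => vvFx => vvvlSx => vvvlFxx => vvvlvlSxx => vvvlvlFxxx => vvvlvlvxxx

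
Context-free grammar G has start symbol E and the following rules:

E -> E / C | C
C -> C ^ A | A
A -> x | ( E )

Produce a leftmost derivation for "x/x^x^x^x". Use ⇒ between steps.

E ⇒ E/C   [E -> E / C]
E/C ⇒ C/C   [E -> C]
C/C ⇒ A/C   [C -> A]
A/C ⇒ x/C   [A -> x]
x/C ⇒ x/C^A   [C -> C ^ A]
x/C^A ⇒ x/C^A^A   [C -> C ^ A]
x/C^A^A ⇒ x/C^A^A^A   [C -> C ^ A]
x/C^A^A^A ⇒ x/A^A^A^A   [C -> A]
x/A^A^A^A ⇒ x/x^A^A^A   [A -> x]
x/x^A^A^A ⇒ x/x^x^A^A   [A -> x]
x/x^x^A^A ⇒ x/x^x^x^A   [A -> x]
x/x^x^x^A ⇒ x/x^x^x^x   [A -> x]

E ⇒ E/C ⇒ C/C ⇒ A/C ⇒ x/C ⇒ x/C^A ⇒ x/C^A^A ⇒ x/C^A^A^A ⇒ x/A^A^A^A ⇒ x/x^A^A^A ⇒ x/x^x^A^A ⇒ x/x^x^x^A ⇒ x/x^x^x^x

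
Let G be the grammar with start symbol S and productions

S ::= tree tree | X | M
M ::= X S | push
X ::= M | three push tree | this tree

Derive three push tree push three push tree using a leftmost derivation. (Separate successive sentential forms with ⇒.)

S ⇒ M   [S ::= M]
M ⇒ X S   [M ::= X S]
X S ⇒ M S   [X ::= M]
M S ⇒ X S S   [M ::= X S]
X S S ⇒ three push tree S S   [X ::= three push tree]
three push tree S S ⇒ three push tree M S   [S ::= M]
three push tree M S ⇒ three push tree push S   [M ::= push]
three push tree push S ⇒ three push tree push X   [S ::= X]
three push tree push X ⇒ three push tree push three push tree   [X ::= three push tree]

S ⇒ M ⇒ X S ⇒ M S ⇒ X S S ⇒ three push tree S S ⇒ three push tree M S ⇒ three push tree push S ⇒ three push tree push X ⇒ three push tree push three push tree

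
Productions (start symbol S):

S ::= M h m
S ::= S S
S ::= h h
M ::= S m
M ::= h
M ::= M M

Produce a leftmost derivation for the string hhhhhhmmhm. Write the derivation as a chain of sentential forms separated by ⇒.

S⇒SS⇒hhS⇒hhMhm⇒hhSmhm⇒hhMhmmhm⇒hhMMhmmhm⇒hhMMMhmmhm⇒hhhMMhmmhm⇒hhhhMhmmhm⇒hhhhhhmmhm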